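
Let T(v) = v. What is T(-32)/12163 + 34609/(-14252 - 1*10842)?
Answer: -421752275/305218322 ≈ -1.3818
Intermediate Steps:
T(-32)/12163 + 34609/(-14252 - 1*10842) = -32/12163 + 34609/(-14252 - 1*10842) = -32*1/12163 + 34609/(-14252 - 10842) = -32/12163 + 34609/(-25094) = -32/12163 + 34609*(-1/25094) = -32/12163 - 34609/25094 = -421752275/305218322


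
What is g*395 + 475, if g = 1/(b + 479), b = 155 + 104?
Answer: 350945/738 ≈ 475.54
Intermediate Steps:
b = 259
g = 1/738 (g = 1/(259 + 479) = 1/738 ≈ 0.0013550)
g*395 + 475 = (1/738)*395 + 475 = 395/738 + 475 = 350945/738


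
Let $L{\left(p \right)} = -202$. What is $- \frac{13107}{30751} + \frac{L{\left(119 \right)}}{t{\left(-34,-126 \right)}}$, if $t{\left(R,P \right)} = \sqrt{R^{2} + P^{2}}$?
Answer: $- \frac{13107}{30751} - \frac{101 \sqrt{4258}}{4258} \approx -1.974$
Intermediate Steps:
$t{\left(R,P \right)} = \sqrt{P^{2} + R^{2}}$
$- \frac{13107}{30751} + \frac{L{\left(119 \right)}}{t{\left(-34,-126 \right)}} = - \frac{13107}{30751} - \frac{202}{\sqrt{\left(-126\right)^{2} + \left(-34\right)^{2}}} = \left(-13107\right) \frac{1}{30751} - \frac{202}{\sqrt{15876 + 1156}} = - \frac{13107}{30751} - \frac{202}{\sqrt{17032}} = - \frac{13107}{30751} - \frac{202}{2 \sqrt{4258}} = - \frac{13107}{30751} - 202 \frac{\sqrt{4258}}{8516} = - \frac{13107}{30751} - \frac{101 \sqrt{4258}}{4258}$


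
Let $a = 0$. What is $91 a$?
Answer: $0$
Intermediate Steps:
$91 a = 91 \cdot 0 = 0$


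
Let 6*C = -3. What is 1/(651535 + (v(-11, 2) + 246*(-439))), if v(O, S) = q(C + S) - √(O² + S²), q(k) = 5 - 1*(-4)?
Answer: 21742/11817864095 + √5/59089320475 ≈ 1.8398e-6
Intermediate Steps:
C = -½ (C = (⅙)*(-3) = -½ ≈ -0.50000)
q(k) = 9 (q(k) = 5 + 4 = 9)
v(O, S) = 9 - √(O² + S²)
1/(651535 + (v(-11, 2) + 246*(-439))) = 1/(651535 + ((9 - √((-11)² + 2²)) + 246*(-439))) = 1/(651535 + ((9 - √(121 + 4)) - 107994)) = 1/(651535 + ((9 - √125) - 107994)) = 1/(651535 + ((9 - 5*√5) - 107994)) = 1/(651535 + (-107985 - 5*√5)) = 1/(543550 - 5*√5)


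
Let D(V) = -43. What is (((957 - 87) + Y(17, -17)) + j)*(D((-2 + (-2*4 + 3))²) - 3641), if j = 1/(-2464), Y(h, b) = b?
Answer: -1935749511/616 ≈ -3.1425e+6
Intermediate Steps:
j = -1/2464 ≈ -0.00040584
(((957 - 87) + Y(17, -17)) + j)*(D((-2 + (-2*4 + 3))²) - 3641) = (((957 - 87) - 17) - 1/2464)*(-43 - 3641) = ((870 - 17) - 1/2464)*(-3684) = (853 - 1/2464)*(-3684) = (2101791/2464)*(-3684) = -1935749511/616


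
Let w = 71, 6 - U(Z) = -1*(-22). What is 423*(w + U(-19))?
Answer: 23265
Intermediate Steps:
U(Z) = -16 (U(Z) = 6 - (-1)*(-22) = 6 - 1*22 = 6 - 22 = -16)
423*(w + U(-19)) = 423*(71 - 16) = 423*55 = 23265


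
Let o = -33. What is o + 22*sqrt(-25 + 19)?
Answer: -33 + 22*I*sqrt(6) ≈ -33.0 + 53.889*I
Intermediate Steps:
o + 22*sqrt(-25 + 19) = -33 + 22*sqrt(-25 + 19) = -33 + 22*sqrt(-6) = -33 + 22*(I*sqrt(6)) = -33 + 22*I*sqrt(6)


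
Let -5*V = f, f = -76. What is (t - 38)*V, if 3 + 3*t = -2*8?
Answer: -10108/15 ≈ -673.87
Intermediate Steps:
V = 76/5 (V = -⅕*(-76) = 76/5 ≈ 15.200)
t = -19/3 (t = -1 + (-2*8)/3 = -1 + (⅓)*(-16) = -1 - 16/3 = -19/3 ≈ -6.3333)
(t - 38)*V = (-19/3 - 38)*(76/5) = -133/3*76/5 = -10108/15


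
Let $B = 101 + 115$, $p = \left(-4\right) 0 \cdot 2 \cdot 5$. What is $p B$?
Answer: $0$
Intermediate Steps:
$p = 0$ ($p = 0 \cdot 2 \cdot 5 = 0 \cdot 5 = 0$)
$B = 216$
$p B = 0 \cdot 216 = 0$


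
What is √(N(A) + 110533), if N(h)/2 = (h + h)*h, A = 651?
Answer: √1805737 ≈ 1343.8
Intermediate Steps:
N(h) = 4*h² (N(h) = 2*((h + h)*h) = 2*((2*h)*h) = 2*(2*h²) = 4*h²)
√(N(A) + 110533) = √(4*651² + 110533) = √(4*423801 + 110533) = √(1695204 + 110533) = √1805737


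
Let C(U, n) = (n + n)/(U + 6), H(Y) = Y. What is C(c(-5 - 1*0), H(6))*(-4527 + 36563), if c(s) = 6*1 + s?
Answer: 384432/7 ≈ 54919.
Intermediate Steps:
c(s) = 6 + s
C(U, n) = 2*n/(6 + U) (C(U, n) = (2*n)/(6 + U) = 2*n/(6 + U))
C(c(-5 - 1*0), H(6))*(-4527 + 36563) = (2*6/(6 + (6 + (-5 - 1*0))))*(-4527 + 36563) = (2*6/(6 + (6 + (-5 + 0))))*32036 = (2*6/(6 + (6 - 5)))*32036 = (2*6/(6 + 1))*32036 = (2*6/7)*32036 = (2*6*(⅐))*32036 = (12/7)*32036 = 384432/7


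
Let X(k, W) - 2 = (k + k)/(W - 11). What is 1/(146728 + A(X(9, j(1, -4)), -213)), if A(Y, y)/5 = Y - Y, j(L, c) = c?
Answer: 1/146728 ≈ 6.8153e-6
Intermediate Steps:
X(k, W) = 2 + 2*k/(-11 + W) (X(k, W) = 2 + (k + k)/(W - 11) = 2 + (2*k)/(-11 + W) = 2 + 2*k/(-11 + W))
A(Y, y) = 0 (A(Y, y) = 5*(Y - Y) = 5*0 = 0)
1/(146728 + A(X(9, j(1, -4)), -213)) = 1/(146728 + 0) = 1/146728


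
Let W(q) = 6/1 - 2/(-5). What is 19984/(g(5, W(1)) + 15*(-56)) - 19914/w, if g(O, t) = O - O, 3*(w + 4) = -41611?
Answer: -97701344/4370415 ≈ -22.355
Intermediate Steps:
w = -41623/3 (w = -4 + (⅓)*(-41611) = -4 - 41611/3 = -41623/3 ≈ -13874.)
W(q) = 32/5 (W(q) = 6*1 - 2*(-⅕) = 6 + ⅖ = 32/5)
g(O, t) = 0
19984/(g(5, W(1)) + 15*(-56)) - 19914/w = 19984/(0 + 15*(-56)) - 19914/(-41623/3) = 19984/(0 - 840) - 19914*(-3/41623) = 19984/(-840) + 59742/41623 = 19984*(-1/840) + 59742/41623 = -2498/105 + 59742/41623 = -97701344/4370415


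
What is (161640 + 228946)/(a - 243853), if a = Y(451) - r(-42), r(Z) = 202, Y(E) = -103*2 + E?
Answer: -27899/17415 ≈ -1.6020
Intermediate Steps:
Y(E) = -206 + E
a = 43 (a = (-206 + 451) - 1*202 = 245 - 202 = 43)
(161640 + 228946)/(a - 243853) = (161640 + 228946)/(43 - 243853) = 390586/(-243810) = 390586*(-1/243810) = -27899/17415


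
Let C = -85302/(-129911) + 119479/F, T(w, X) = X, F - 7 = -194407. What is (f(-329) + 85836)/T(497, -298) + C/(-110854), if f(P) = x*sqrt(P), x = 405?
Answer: -120152560709157037019/417138066128606400 - 405*I*sqrt(329)/298 ≈ -288.04 - 24.651*I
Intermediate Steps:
F = -194400 (F = 7 - 194407 = -194400)
f(P) = 405*sqrt(P)
C = 1061072431/25254698400 (C = -85302/(-129911) + 119479/(-194400) = -85302*(-1/129911) + 119479*(-1/194400) = 85302/129911 - 119479/194400 = 1061072431/25254698400 ≈ 0.042015)
(f(-329) + 85836)/T(497, -298) + C/(-110854) = (405*sqrt(-329) + 85836)/(-298) + (1061072431/25254698400)/(-110854) = (405*(I*sqrt(329)) + 85836)*(-1/298) + (1061072431/25254698400)*(-1/110854) = (405*I*sqrt(329) + 85836)*(-1/298) - 1061072431/2799584336433600 = (85836 + 405*I*sqrt(329))*(-1/298) - 1061072431/2799584336433600 = (-42918/149 - 405*I*sqrt(329)/298) - 1061072431/2799584336433600 = -120152560709157037019/417138066128606400 - 405*I*sqrt(329)/298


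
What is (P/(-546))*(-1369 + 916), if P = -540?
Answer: -40770/91 ≈ -448.02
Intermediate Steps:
(P/(-546))*(-1369 + 916) = (-540/(-546))*(-1369 + 916) = -540*(-1/546)*(-453) = (90/91)*(-453) = -40770/91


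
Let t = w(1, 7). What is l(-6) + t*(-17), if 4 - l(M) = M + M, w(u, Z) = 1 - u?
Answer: 16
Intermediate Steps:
t = 0 (t = 1 - 1*1 = 1 - 1 = 0)
l(M) = 4 - 2*M (l(M) = 4 - (M + M) = 4 - 2*M)
l(-6) + t*(-17) = (4 - 2*(-6)) + 0*(-17) = (4 + 12) + 0 = 16 + 0 = 16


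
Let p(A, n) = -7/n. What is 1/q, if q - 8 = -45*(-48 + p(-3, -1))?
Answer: 1/1853 ≈ 0.00053967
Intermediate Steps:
q = 1853 (q = 8 - 45*(-48 - 7/(-1)) = 8 - 45*(-48 - 7*(-1)) = 8 - 45*(-48 + 7) = 8 - 45*(-41) = 8 + 1845 = 1853)
1/q = 1/1853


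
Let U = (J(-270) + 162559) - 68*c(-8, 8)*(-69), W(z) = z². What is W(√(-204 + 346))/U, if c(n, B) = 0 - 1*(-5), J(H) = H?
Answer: 142/185749 ≈ 0.00076447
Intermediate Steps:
c(n, B) = 5 (c(n, B) = 0 + 5 = 5)
U = 185749 (U = (-270 + 162559) - 68*5*(-69) = 162289 - 340*(-69) = 162289 + 23460 = 185749)
W(√(-204 + 346))/U = (√(-204 + 346))²/185749 = (√142)²*(1/185749) = 142*(1/185749) = 142/185749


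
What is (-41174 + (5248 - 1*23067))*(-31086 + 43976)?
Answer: -760419770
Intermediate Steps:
(-41174 + (5248 - 1*23067))*(-31086 + 43976) = (-41174 + (5248 - 23067))*12890 = (-41174 - 17819)*12890 = -58993*12890 = -760419770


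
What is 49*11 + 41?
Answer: 580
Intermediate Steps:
49*11 + 41 = 539 + 41 = 580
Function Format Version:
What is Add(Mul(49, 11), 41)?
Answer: 580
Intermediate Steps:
Add(Mul(49, 11), 41) = Add(539, 41) = 580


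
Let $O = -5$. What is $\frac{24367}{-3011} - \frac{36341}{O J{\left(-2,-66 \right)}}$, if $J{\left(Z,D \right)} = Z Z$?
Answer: $\frac{108935411}{60220} \approx 1809.0$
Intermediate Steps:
$J{\left(Z,D \right)} = Z^{2}$
$\frac{24367}{-3011} - \frac{36341}{O J{\left(-2,-66 \right)}} = \frac{24367}{-3011} - \frac{36341}{\left(-5\right) \left(-2\right)^{2}} = 24367 \left(- \frac{1}{3011}\right) - \frac{36341}{\left(-5\right) 4} = - \frac{24367}{3011} - \frac{36341}{-20} = - \frac{24367}{3011} - - \frac{36341}{20} = - \frac{24367}{3011} + \frac{36341}{20} = \frac{108935411}{60220}$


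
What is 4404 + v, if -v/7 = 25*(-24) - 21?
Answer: 8751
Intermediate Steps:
v = 4347 (v = -7*(25*(-24) - 21) = -7*(-600 - 21) = -7*(-621) = 4347)
4404 + v = 4404 + 4347 = 8751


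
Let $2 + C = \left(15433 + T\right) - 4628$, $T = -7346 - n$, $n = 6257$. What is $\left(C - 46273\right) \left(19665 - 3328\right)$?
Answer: $-801705601$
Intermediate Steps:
$T = -13603$ ($T = -7346 - 6257 = -13603$)
$C = -2800$ ($C = -2 + \left(\left(15433 - 13603\right) - 4628\right) = -2 + \left(1830 - 4628\right) = -2 - 2798 = -2800$)
$\left(C - 46273\right) \left(19665 - 3328\right) = \left(-2800 - 46273\right) \left(19665 - 3328\right) = - 49073 \left(19665 - 3328\right) = \left(-49073\right) 16337 = -801705601$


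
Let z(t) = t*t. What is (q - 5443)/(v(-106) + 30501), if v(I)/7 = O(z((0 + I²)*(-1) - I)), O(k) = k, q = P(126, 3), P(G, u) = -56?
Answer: -611/96352089 ≈ -6.3413e-6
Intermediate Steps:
q = -56
z(t) = t²
v(I) = 7*(-I - I²)² (v(I) = 7*((0 + I²)*(-1) - I)² = 7*(I²*(-1) - I)² = 7*(-I² - I)² = 7*(-I - I²)²)
(q - 5443)/(v(-106) + 30501) = (-56 - 5443)/(7*(-106)²*(1 - 106)² + 30501) = -5499/(7*11236*(-105)² + 30501) = -5499/(7*11236*11025 + 30501) = -5499/(867138300 + 30501) = -5499/867168801 = -5499*1/867168801 = -611/96352089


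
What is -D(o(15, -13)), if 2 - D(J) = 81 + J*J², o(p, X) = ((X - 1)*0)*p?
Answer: 79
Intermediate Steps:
o(p, X) = 0 (o(p, X) = ((-1 + X)*0)*p = 0*p = 0)
D(J) = -79 - J³ (D(J) = 2 - (81 + J*J²) = 2 - (81 + J³) = 2 + (-81 - J³) = -79 - J³)
-D(o(15, -13)) = -(-79 - 1*0³) = -(-79 - 1*0) = -(-79 + 0) = -1*(-79) = 79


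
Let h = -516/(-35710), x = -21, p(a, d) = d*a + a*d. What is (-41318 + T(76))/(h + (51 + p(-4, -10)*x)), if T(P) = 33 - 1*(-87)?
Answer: 735590290/29085537 ≈ 25.291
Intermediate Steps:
p(a, d) = 2*a*d (p(a, d) = a*d + a*d = 2*a*d)
T(P) = 120 (T(P) = 33 + 87 = 120)
h = 258/17855 (h = -516*(-1/35710) = 258/17855 ≈ 0.014450)
(-41318 + T(76))/(h + (51 + p(-4, -10)*x)) = (-41318 + 120)/(258/17855 + (51 + (2*(-4)*(-10))*(-21))) = -41198/(258/17855 + (51 + 80*(-21))) = -41198/(258/17855 + (51 - 1680)) = -41198/(258/17855 - 1629) = -41198/(-29085537/17855) = -41198*(-17855/29085537) = 735590290/29085537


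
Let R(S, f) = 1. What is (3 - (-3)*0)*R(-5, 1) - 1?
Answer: 2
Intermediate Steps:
(3 - (-3)*0)*R(-5, 1) - 1 = (3 - (-3)*0)*1 - 1 = (3 - 3*0)*1 - 1 = (3 + 0)*1 - 1 = 3*1 - 1 = 3 - 1 = 2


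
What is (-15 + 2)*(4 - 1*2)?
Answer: -26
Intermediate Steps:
(-15 + 2)*(4 - 1*2) = -13*(4 - 2) = -13*2 = -26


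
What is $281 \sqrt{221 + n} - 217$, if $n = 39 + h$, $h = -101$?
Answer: $-217 + 281 \sqrt{159} \approx 3326.3$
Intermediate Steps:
$n = -62$ ($n = 39 - 101 = -62$)
$281 \sqrt{221 + n} - 217 = 281 \sqrt{221 - 62} - 217 = 281 \sqrt{159} - 217 = -217 + 281 \sqrt{159}$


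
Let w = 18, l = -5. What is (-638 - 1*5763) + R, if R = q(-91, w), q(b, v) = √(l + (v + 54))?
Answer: -6401 + √67 ≈ -6392.8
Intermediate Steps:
q(b, v) = √(49 + v) (q(b, v) = √(-5 + (v + 54)) = √(-5 + (54 + v)) = √(49 + v))
R = √67 (R = √(49 + 18) = √67 ≈ 8.1853)
(-638 - 1*5763) + R = (-638 - 1*5763) + √67 = (-638 - 5763) + √67 = -6401 + √67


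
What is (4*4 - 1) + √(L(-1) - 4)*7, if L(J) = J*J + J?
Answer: 15 + 14*I ≈ 15.0 + 14.0*I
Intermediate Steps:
L(J) = J + J² (L(J) = J² + J = J + J²)
(4*4 - 1) + √(L(-1) - 4)*7 = (4*4 - 1) + √(-(1 - 1) - 4)*7 = (16 - 1) + √(-1*0 - 4)*7 = 15 + √(0 - 4)*7 = 15 + √(-4)*7 = 15 + (2*I)*7 = 15 + 14*I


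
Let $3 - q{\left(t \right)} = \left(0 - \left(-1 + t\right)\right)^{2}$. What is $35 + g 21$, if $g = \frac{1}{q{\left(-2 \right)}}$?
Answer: $\frac{63}{2} \approx 31.5$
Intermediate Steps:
$q{\left(t \right)} = 3 - \left(1 - t\right)^{2}$ ($q{\left(t \right)} = 3 - \left(0 - \left(-1 + t\right)\right)^{2} = 3 - \left(1 - t\right)^{2}$)
$g = - \frac{1}{6}$ ($g = \frac{1}{3 - \left(-1 - 2\right)^{2}} = \frac{1}{3 - \left(-3\right)^{2}} = \frac{1}{3 - 9} = \frac{1}{-6} = - \frac{1}{6} \approx -0.16667$)
$35 + g 21 = 35 - \frac{7}{2} = \frac{63}{2}$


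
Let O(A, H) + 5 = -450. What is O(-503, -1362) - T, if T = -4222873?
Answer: 4222418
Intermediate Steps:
O(A, H) = -455 (O(A, H) = -5 - 450 = -455)
O(-503, -1362) - T = -455 - 1*(-4222873) = -455 + 4222873 = 4222418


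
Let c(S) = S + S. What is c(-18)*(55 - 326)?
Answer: 9756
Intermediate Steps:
c(S) = 2*S
c(-18)*(55 - 326) = (2*(-18))*(55 - 326) = -36*(-271) = 9756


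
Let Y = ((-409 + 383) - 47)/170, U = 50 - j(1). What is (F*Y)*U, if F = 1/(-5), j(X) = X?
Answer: 3577/850 ≈ 4.2082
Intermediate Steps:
F = -1/5 ≈ -0.20000
U = 49 (U = 50 - 1*1 = 50 - 1 = 49)
Y = -73/170 (Y = (-26 - 47)*(1/170) = -73*1/170 = -73/170 ≈ -0.42941)
(F*Y)*U = -1/5*(-73/170)*49 = (73/850)*49 = 3577/850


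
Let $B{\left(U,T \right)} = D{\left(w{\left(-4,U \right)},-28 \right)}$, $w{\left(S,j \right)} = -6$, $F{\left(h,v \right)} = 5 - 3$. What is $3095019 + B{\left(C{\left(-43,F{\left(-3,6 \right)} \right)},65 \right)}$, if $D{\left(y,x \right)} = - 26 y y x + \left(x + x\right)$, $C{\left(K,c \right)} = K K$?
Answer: $3121171$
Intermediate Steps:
$F{\left(h,v \right)} = 2$
$C{\left(K,c \right)} = K^{2}$
$D{\left(y,x \right)} = 2 x - 26 x y^{2}$ ($D{\left(y,x \right)} = - 26 y^{2} x + 2 x = - 26 x y^{2} + 2 x = 2 x - 26 x y^{2}$)
$B{\left(U,T \right)} = 26152$ ($B{\left(U,T \right)} = 2 \left(-28\right) \left(1 - 13 \left(-6\right)^{2}\right) = 2 \left(-28\right) \left(1 - 468\right) = 2 \left(-28\right) \left(-467\right) = 26152$)
$3095019 + B{\left(C{\left(-43,F{\left(-3,6 \right)} \right)},65 \right)} = 3095019 + 26152 = 3121171$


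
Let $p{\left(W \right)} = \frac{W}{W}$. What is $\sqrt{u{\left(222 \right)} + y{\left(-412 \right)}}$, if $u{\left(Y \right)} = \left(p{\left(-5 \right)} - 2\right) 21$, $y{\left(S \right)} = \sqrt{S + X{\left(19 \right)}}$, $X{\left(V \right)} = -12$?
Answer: $\sqrt{-21 + 2 i \sqrt{106}} \approx 2.0507 + 5.0205 i$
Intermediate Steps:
$p{\left(W \right)} = 1$
$y{\left(S \right)} = \sqrt{-12 + S}$ ($y{\left(S \right)} = \sqrt{S - 12} = \sqrt{-12 + S}$)
$u{\left(Y \right)} = -21$ ($u{\left(Y \right)} = \left(1 - 2\right) 21 = \left(-1\right) 21 = -21$)
$\sqrt{u{\left(222 \right)} + y{\left(-412 \right)}} = \sqrt{-21 + \sqrt{-12 - 412}} = \sqrt{-21 + \sqrt{-424}} = \sqrt{-21 + 2 i \sqrt{106}}$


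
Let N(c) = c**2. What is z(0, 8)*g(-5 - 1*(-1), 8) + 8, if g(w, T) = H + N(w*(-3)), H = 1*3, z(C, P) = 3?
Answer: 449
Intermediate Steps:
H = 3
g(w, T) = 3 + 9*w**2 (g(w, T) = 3 + (w*(-3))**2 = 3 + (-3*w)**2 = 3 + 9*w**2)
z(0, 8)*g(-5 - 1*(-1), 8) + 8 = 3*(3 + 9*(-5 - 1*(-1))**2) + 8 = 3*(3 + 9*(-5 + 1)**2) + 8 = 3*(3 + 9*(-4)**2) + 8 = 3*(3 + 9*16) + 8 = 3*(3 + 144) + 8 = 3*147 + 8 = 441 + 8 = 449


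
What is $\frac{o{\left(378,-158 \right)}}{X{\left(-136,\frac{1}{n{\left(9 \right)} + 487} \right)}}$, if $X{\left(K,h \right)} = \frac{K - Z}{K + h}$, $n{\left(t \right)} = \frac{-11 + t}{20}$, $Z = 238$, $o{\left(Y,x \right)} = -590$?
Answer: $- \frac{195341330}{910503} \approx -214.54$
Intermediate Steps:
$n{\left(t \right)} = - \frac{11}{20} + \frac{t}{20}$ ($n{\left(t \right)} = \left(-11 + t\right) \frac{1}{20} = - \frac{11}{20} + \frac{t}{20}$)
$X{\left(K,h \right)} = \frac{-238 + K}{K + h}$ ($X{\left(K,h \right)} = \frac{K - 238}{K + h} = \frac{-238 + K}{K + h}$)
$\frac{o{\left(378,-158 \right)}}{X{\left(-136,\frac{1}{n{\left(9 \right)} + 487} \right)}} = - \frac{590}{\frac{1}{-136 + \frac{1}{\left(- \frac{11}{20} + \frac{1}{20} \cdot 9\right) + 487}} \left(-238 - 136\right)} = - \frac{590}{\frac{1}{-136 + \frac{1}{\left(- \frac{11}{20} + \frac{9}{20}\right) + 487}} \left(-374\right)} = - \frac{590}{\frac{1}{-136 + \frac{1}{- \frac{1}{10} + 487}} \left(-374\right)} = - \frac{590}{\frac{1}{-136 + \frac{1}{\frac{4869}{10}}} \left(-374\right)} = - \frac{590}{\frac{1}{-136 + \frac{10}{4869}} \left(-374\right)} = - \frac{590}{\frac{1}{- \frac{662174}{4869}} \left(-374\right)} = - \frac{590}{\left(- \frac{4869}{662174}\right) \left(-374\right)} = - \frac{590}{\frac{910503}{331087}} = \left(-590\right) \frac{331087}{910503} = - \frac{195341330}{910503}$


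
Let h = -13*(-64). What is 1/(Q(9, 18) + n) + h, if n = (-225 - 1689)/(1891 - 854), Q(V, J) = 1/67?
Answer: 105761753/127201 ≈ 831.45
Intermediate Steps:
Q(V, J) = 1/67
n = -1914/1037 ≈ -1.8457
h = 832
1/(Q(9, 18) + n) + h = 1/(1/67 - 1914/1037) + 832 = 1/(-127201/69479) + 832 = -69479/127201 + 832 = 105761753/127201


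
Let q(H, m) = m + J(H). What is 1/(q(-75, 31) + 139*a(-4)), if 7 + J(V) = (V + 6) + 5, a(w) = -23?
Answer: -1/3237 ≈ -0.00030893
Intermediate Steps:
J(V) = 4 + V (J(V) = -7 + ((V + 6) + 5) = -7 + ((6 + V) + 5) = -7 + (11 + V) = 4 + V)
q(H, m) = 4 + H + m (q(H, m) = m + (4 + H) = 4 + H + m)
1/(q(-75, 31) + 139*a(-4)) = 1/((4 - 75 + 31) + 139*(-23)) = 1/(-40 - 3197) = 1/(-3237) = -1/3237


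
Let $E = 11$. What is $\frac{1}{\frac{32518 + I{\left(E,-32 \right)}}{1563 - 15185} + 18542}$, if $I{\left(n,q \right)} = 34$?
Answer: $\frac{6811}{126273286} \approx 5.3939 \cdot 10^{-5}$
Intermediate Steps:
$\frac{1}{\frac{32518 + I{\left(E,-32 \right)}}{1563 - 15185} + 18542} = \frac{1}{\frac{32518 + 34}{1563 - 15185} + 18542} = \frac{1}{\frac{32552}{-13622} + 18542} = \frac{1}{32552 \left(- \frac{1}{13622}\right) + 18542} = \frac{1}{- \frac{16276}{6811} + 18542} = \frac{1}{\frac{126273286}{6811}} = \frac{6811}{126273286}$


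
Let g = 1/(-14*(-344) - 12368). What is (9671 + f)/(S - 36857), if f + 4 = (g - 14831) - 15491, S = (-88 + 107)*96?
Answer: 155986561/264569216 ≈ 0.58959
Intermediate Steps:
g = -1/7552 (g = 1/(4816 - 12368) = 1/(-7552) = -1/7552 ≈ -0.00013242)
S = 1824 (S = 19*96 = 1824)
f = -229021953/7552 (f = -4 + ((-1/7552 - 14831) - 15491) = -4 + (-112003713/7552 - 15491) = -4 - 228991745/7552 = -229021953/7552 ≈ -30326.)
(9671 + f)/(S - 36857) = (9671 - 229021953/7552)/(1824 - 36857) = -155986561/7552/(-35033) = -155986561/7552*(-1/35033) = 155986561/264569216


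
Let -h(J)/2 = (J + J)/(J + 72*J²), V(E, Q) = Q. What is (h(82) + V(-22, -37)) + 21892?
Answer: 129053771/5905 ≈ 21855.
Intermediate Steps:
h(J) = -4*J/(J + 72*J²) (h(J) = -2*(J + J)/(J + 72*J²) = -2*2*J/(J + 72*J²) = -4*J/(J + 72*J²))
(h(82) + V(-22, -37)) + 21892 = (-4/(1 + 72*82) - 37) + 21892 = (-4/(1 + 5904) - 37) + 21892 = (-4/5905 - 37) + 21892 = -218489/5905 + 21892 = 129053771/5905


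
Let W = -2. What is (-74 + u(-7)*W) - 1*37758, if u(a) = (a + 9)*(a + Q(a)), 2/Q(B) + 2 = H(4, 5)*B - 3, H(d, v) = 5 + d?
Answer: -642666/17 ≈ -37804.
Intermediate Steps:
Q(B) = 2/(-5 + 9*B) (Q(B) = 2/(-2 + ((5 + 4)*B - 3)) = 2/(-2 + (9*B - 3)) = 2/(-2 + (-3 + 9*B)) = 2/(-5 + 9*B))
u(a) = (9 + a)*(a + 2/(-5 + 9*a)) (u(a) = (a + 9)*(a + 2/(-5 + 9*a)) = (9 + a)*(a + 2/(-5 + 9*a)))
(-74 + u(-7)*W) - 1*37758 = (-74 + ((18 + 2*(-7) - 7*(-5 + 9*(-7))*(9 - 7))/(-5 + 9*(-7)))*(-2)) - 1*37758 = (-74 + ((18 - 14 - 7*(-5 - 63)*2)/(-5 - 63))*(-2)) - 37758 = (-74 + ((18 - 14 - 7*(-68)*2)/(-68))*(-2)) - 37758 = (-74 - (18 - 14 + 952)/68*(-2)) - 37758 = (-74 - 1/68*956*(-2)) - 37758 = (-74 - 239/17*(-2)) - 37758 = (-74 + 478/17) - 37758 = -780/17 - 37758 = -642666/17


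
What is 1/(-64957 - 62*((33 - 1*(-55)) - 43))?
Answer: -1/67747 ≈ -1.4761e-5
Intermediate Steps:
1/(-64957 - 62*((33 - 1*(-55)) - 43)) = 1/(-64957 - 62*((33 + 55) - 43)) = 1/(-64957 - 62*(88 - 43)) = 1/(-64957 - 62*45) = 1/(-64957 - 2790) = 1/(-67747) = -1/67747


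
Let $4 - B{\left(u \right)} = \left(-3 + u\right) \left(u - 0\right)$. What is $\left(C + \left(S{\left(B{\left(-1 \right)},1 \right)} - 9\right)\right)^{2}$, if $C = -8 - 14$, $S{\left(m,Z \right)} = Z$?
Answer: $900$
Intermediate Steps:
$B{\left(u \right)} = 4 - u \left(-3 + u\right)$ ($B{\left(u \right)} = 4 - \left(-3 + u\right) \left(u - 0\right) = 4 - \left(-3 + u\right) \left(u + 0\right) = 4 - \left(-3 + u\right) u = 4 - u \left(-3 + u\right)$)
$C = -22$ ($C = -8 - 14 = -22$)
$\left(C + \left(S{\left(B{\left(-1 \right)},1 \right)} - 9\right)\right)^{2} = \left(-22 + \left(1 - 9\right)\right)^{2} = \left(-22 - 8\right)^{2} = \left(-30\right)^{2} = 900$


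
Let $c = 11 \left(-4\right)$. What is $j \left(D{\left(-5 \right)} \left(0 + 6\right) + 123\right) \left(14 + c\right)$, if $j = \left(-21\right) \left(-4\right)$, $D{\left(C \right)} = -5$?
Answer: $-234360$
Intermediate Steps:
$c = -44$
$j = 84$
$j \left(D{\left(-5 \right)} \left(0 + 6\right) + 123\right) \left(14 + c\right) = 84 \left(- 5 \left(0 + 6\right) + 123\right) \left(14 - 44\right) = 84 \left(\left(-5\right) 6 + 123\right) \left(-30\right) = 84 \left(-30 + 123\right) \left(-30\right) = 84 \cdot 93 \left(-30\right) = 84 \left(-2790\right) = -234360$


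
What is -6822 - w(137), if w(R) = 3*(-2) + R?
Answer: -6953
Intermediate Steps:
w(R) = -6 + R
-6822 - w(137) = -6822 - (-6 + 137) = -6822 - 1*131 = -6822 - 131 = -6953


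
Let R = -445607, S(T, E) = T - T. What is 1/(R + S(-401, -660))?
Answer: -1/445607 ≈ -2.2441e-6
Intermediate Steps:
S(T, E) = 0
1/(R + S(-401, -660)) = 1/(-445607 + 0) = 1/(-445607) = -1/445607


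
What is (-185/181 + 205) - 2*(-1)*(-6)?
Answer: 34748/181 ≈ 191.98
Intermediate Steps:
(-185/181 + 205) - 2*(-1)*(-6) = (-185*1/181 + 205) + 2*(-6) = (-185/181 + 205) - 12 = 36920/181 - 12 = 34748/181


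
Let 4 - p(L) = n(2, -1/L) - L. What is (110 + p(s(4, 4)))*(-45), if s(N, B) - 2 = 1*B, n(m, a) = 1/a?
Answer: -5670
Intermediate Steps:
s(N, B) = 2 + B (s(N, B) = 2 + 1*B = 2 + B)
p(L) = 4 + 2*L (p(L) = 4 - (1/(-1/L) - L) = 4 - (-L - L) = 4 - (-2)*L = 4 + 2*L)
(110 + p(s(4, 4)))*(-45) = (110 + (4 + 2*(2 + 4)))*(-45) = (110 + (4 + 2*6))*(-45) = (110 + (4 + 12))*(-45) = (110 + 16)*(-45) = 126*(-45) = -5670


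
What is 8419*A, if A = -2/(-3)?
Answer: 16838/3 ≈ 5612.7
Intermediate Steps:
A = ⅔ (A = -2*(-⅓) = ⅔ ≈ 0.66667)
8419*A = 8419*(⅔) = 16838/3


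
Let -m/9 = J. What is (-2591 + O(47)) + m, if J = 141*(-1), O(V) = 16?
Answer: -1306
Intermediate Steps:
J = -141
m = 1269 (m = -9*(-141) = 1269)
(-2591 + O(47)) + m = (-2591 + 16) + 1269 = -2575 + 1269 = -1306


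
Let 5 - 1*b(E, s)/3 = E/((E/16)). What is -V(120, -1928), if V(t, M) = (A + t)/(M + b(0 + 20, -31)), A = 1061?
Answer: 1181/1961 ≈ 0.60224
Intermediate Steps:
b(E, s) = -33 (b(E, s) = 15 - 3*E/(E/16) = 15 - 3*E*16/E = 15 - 3*16 = 15 - 48 = -33)
V(t, M) = (1061 + t)/(-33 + M) (V(t, M) = (1061 + t)/(M - 33) = (1061 + t)/(-33 + M))
-V(120, -1928) = -(1061 + 120)/(-33 - 1928) = -1181/(-1961) = -(-1)*1181/1961 = -1*(-1181/1961) = 1181/1961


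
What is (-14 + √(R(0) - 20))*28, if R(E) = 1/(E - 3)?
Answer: -392 + 28*I*√183/3 ≈ -392.0 + 126.26*I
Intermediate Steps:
R(E) = 1/(-3 + E)
(-14 + √(R(0) - 20))*28 = (-14 + √(1/(-3 + 0) - 20))*28 = (-14 + √(1/(-3) - 20))*28 = (-14 + √(-⅓ - 20))*28 = (-14 + √(-61/3))*28 = (-14 + I*√183/3)*28 = -392 + 28*I*√183/3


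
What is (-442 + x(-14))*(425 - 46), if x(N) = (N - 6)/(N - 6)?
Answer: -167139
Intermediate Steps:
x(N) = 1 (x(N) = (-6 + N)/(-6 + N) = 1)
(-442 + x(-14))*(425 - 46) = (-442 + 1)*(425 - 46) = -441*379 = -167139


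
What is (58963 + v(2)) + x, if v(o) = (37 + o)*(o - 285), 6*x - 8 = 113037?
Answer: 400601/6 ≈ 66767.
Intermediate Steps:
x = 113045/6 (x = 4/3 + (⅙)*113037 = 4/3 + 37679/2 = 113045/6 ≈ 18841.)
v(o) = (-285 + o)*(37 + o) (v(o) = (37 + o)*(-285 + o) = (-285 + o)*(37 + o))
(58963 + v(2)) + x = (58963 + (-10545 + 2² - 248*2)) + 113045/6 = (58963 + (-10545 + 4 - 496)) + 113045/6 = (58963 - 11037) + 113045/6 = 47926 + 113045/6 = 400601/6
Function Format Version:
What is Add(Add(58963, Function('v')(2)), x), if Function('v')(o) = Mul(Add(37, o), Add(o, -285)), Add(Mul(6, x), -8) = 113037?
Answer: Rational(400601, 6) ≈ 66767.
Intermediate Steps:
x = Rational(113045, 6) (x = Add(Rational(4, 3), Mul(Rational(1, 6), 113037)) = Add(Rational(4, 3), Rational(37679, 2)) = Rational(113045, 6) ≈ 18841.)
Function('v')(o) = Mul(Add(-285, o), Add(37, o)) (Function('v')(o) = Mul(Add(37, o), Add(-285, o)) = Mul(Add(-285, o), Add(37, o)))
Add(Add(58963, Function('v')(2)), x) = Add(Add(58963, Add(-10545, Pow(2, 2), Mul(-248, 2))), Rational(113045, 6)) = Add(Add(58963, Add(-10545, 4, -496)), Rational(113045, 6)) = Add(Add(58963, -11037), Rational(113045, 6)) = Add(47926, Rational(113045, 6)) = Rational(400601, 6)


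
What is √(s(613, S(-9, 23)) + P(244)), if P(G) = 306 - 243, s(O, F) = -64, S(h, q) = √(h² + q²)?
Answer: I ≈ 1.0*I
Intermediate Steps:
P(G) = 63
√(s(613, S(-9, 23)) + P(244)) = √(-64 + 63) = √(-1) = I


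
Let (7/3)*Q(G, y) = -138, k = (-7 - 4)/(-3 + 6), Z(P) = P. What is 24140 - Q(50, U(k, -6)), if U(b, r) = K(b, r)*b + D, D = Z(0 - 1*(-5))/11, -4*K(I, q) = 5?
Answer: 169394/7 ≈ 24199.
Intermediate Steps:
K(I, q) = -5/4 (K(I, q) = -1/4*5 = -5/4)
D = 5/11 (D = (0 - 1*(-5))/11 = (0 + 5)*(1/11) = 5*(1/11) = 5/11 ≈ 0.45455)
k = -11/3 ≈ -3.6667
U(b, r) = 5/11 - 5*b/4 (U(b, r) = -5*b/4 + 5/11 = 5/11 - 5*b/4)
Q(G, y) = -414/7 (Q(G, y) = (3/7)*(-138) = -414/7)
24140 - Q(50, U(k, -6)) = 24140 - 1*(-414/7) = 24140 + 414/7 = 169394/7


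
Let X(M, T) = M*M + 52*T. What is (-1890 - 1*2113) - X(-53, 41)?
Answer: -8944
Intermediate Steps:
X(M, T) = M² + 52*T
(-1890 - 1*2113) - X(-53, 41) = (-1890 - 1*2113) - ((-53)² + 52*41) = (-1890 - 2113) - (2809 + 2132) = -4003 - 1*4941 = -4003 - 4941 = -8944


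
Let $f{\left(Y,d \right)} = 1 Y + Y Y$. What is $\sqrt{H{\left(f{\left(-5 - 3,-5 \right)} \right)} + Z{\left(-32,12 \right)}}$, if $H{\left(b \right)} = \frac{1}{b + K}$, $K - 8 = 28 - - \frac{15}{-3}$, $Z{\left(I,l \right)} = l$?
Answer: $\frac{\sqrt{90915}}{87} \approx 3.4658$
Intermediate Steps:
$K = 31$ ($K = 8 + \left(28 - - \frac{15}{-3}\right) = 8 + \left(28 - \left(-15\right) \left(- \frac{1}{3}\right)\right) = 8 + \left(28 - 5\right) = 8 + 23 = 31$)
$f{\left(Y,d \right)} = Y + Y^{2}$
$H{\left(b \right)} = \frac{1}{31 + b}$ ($H{\left(b \right)} = \frac{1}{b + 31} = \frac{1}{31 + b}$)
$\sqrt{H{\left(f{\left(-5 - 3,-5 \right)} \right)} + Z{\left(-32,12 \right)}} = \sqrt{\frac{1}{31 + \left(-5 - 3\right) \left(1 - 8\right)} + 12} = \sqrt{\frac{1}{31 - 8 \left(1 - 8\right)} + 12} = \sqrt{\frac{1}{31 - -56} + 12} = \sqrt{\frac{1}{31 + 56} + 12} = \sqrt{\frac{1}{87} + 12} = \sqrt{\frac{1045}{87}} = \frac{\sqrt{90915}}{87}$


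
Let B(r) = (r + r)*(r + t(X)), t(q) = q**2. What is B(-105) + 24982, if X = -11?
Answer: 21622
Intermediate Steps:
B(r) = 2*r*(121 + r) (B(r) = (r + r)*(r + (-11)**2) = (2*r)*(r + 121) = (2*r)*(121 + r) = 2*r*(121 + r))
B(-105) + 24982 = 2*(-105)*(121 - 105) + 24982 = 2*(-105)*16 + 24982 = -3360 + 24982 = 21622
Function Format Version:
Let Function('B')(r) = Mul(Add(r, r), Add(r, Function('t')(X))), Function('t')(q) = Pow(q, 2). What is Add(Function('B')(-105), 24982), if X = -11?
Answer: 21622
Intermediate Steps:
Function('B')(r) = Mul(2, r, Add(121, r)) (Function('B')(r) = Mul(Add(r, r), Add(r, Pow(-11, 2))) = Mul(Mul(2, r), Add(r, 121)) = Mul(Mul(2, r), Add(121, r)) = Mul(2, r, Add(121, r)))
Add(Function('B')(-105), 24982) = Add(Mul(2, -105, Add(121, -105)), 24982) = Add(Mul(2, -105, 16), 24982) = Add(-3360, 24982) = 21622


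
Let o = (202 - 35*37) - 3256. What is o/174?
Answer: -4349/174 ≈ -24.994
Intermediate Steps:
o = -4349 (o = (202 - 1295) - 3256 = -1093 - 3256 = -4349)
o/174 = -4349/174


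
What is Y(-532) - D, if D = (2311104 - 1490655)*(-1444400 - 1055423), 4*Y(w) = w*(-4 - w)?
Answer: 2050977210303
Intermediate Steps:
Y(w) = w*(-4 - w)/4 (Y(w) = (w*(-4 - w))/4 = w*(-4 - w)/4)
D = -2050977280527 (D = 820449*(-2499823) = -2050977280527)
Y(-532) - D = -¼*(-532)*(4 - 532) - 1*(-2050977280527) = -¼*(-532)*(-528) + 2050977280527 = -70224 + 2050977280527 = 2050977210303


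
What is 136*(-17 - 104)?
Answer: -16456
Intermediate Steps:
136*(-17 - 104) = 136*(-121) = -16456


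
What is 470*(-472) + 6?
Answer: -221834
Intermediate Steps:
470*(-472) + 6 = -221840 + 6 = -221834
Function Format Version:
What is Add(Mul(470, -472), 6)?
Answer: -221834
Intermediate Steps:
Add(Mul(470, -472), 6) = Add(-221840, 6) = -221834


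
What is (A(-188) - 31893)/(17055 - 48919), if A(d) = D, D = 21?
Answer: 3984/3983 ≈ 1.0003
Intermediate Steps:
A(d) = 21
(A(-188) - 31893)/(17055 - 48919) = (21 - 31893)/(17055 - 48919) = -31872/(-31864) = -31872*(-1/31864) = 3984/3983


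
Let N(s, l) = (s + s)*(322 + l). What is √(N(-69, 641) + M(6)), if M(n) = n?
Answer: 14*I*√678 ≈ 364.54*I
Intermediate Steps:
N(s, l) = 2*s*(322 + l) (N(s, l) = (2*s)*(322 + l) = 2*s*(322 + l))
√(N(-69, 641) + M(6)) = √(2*(-69)*(322 + 641) + 6) = √(2*(-69)*963 + 6) = √(-132894 + 6) = √(-132888) = 14*I*√678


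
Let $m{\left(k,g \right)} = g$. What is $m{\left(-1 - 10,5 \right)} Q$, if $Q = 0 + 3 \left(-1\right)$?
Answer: $-15$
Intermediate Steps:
$Q = -3$ ($Q = 0 - 3 = -3$)
$m{\left(-1 - 10,5 \right)} Q = 5 \left(-3\right) = -15$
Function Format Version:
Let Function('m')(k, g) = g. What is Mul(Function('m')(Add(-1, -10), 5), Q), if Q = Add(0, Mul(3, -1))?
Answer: -15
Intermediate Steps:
Q = -3 (Q = Add(0, -3) = -3)
Mul(Function('m')(Add(-1, -10), 5), Q) = Mul(5, -3) = -15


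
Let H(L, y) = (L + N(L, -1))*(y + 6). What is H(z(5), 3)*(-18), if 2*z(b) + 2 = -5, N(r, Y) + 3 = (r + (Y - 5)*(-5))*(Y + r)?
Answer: 40743/2 ≈ 20372.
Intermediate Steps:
N(r, Y) = -3 + (Y + r)*(25 + r - 5*Y) (N(r, Y) = -3 + (r + (Y - 5)*(-5))*(Y + r) = -3 + (r + (-5 + Y)*(-5))*(Y + r) = -3 + (r + (25 - 5*Y))*(Y + r) = -3 + (25 + r - 5*Y)*(Y + r) = -3 + (Y + r)*(25 + r - 5*Y))
z(b) = -7/2 (z(b) = -1 + (½)*(-5) = -1 - 5/2 = -7/2)
H(L, y) = (6 + y)*(-33 + L² + 30*L) (H(L, y) = (L + (-3 + L² - 5*(-1)² + 25*(-1) + 25*L - 4*(-1)*L))*(y + 6) = (L + (-3 + L² - 5*1 - 25 + 25*L + 4*L))*(6 + y) = (L + (-3 + L² - 5 - 25 + 25*L + 4*L))*(6 + y) = (L + (-33 + L² + 29*L))*(6 + y) = (-33 + L² + 30*L)*(6 + y) = (6 + y)*(-33 + L² + 30*L))
H(z(5), 3)*(-18) = (-198 + 6*(-7/2)² + 180*(-7/2) - 7/2*3 + 3*(-33 + (-7/2)² + 29*(-7/2)))*(-18) = (-198 + 6*(49/4) - 630 - 21/2 + 3*(-33 + 49/4 - 203/2))*(-18) = (-198 + 147/2 - 630 - 21/2 + 3*(-489/4))*(-18) = (-198 + 147/2 - 630 - 21/2 - 1467/4)*(-18) = -4527/4*(-18) = 40743/2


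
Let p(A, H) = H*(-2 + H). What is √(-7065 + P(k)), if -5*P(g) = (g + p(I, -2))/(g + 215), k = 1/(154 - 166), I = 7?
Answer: I*√46991066666/2579 ≈ 84.054*I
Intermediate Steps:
k = -1/12 (k = 1/(-12) = -1/12 ≈ -0.083333)
P(g) = -(8 + g)/(5*(215 + g)) (P(g) = -(g - 2*(-2 - 2))/(5*(g + 215)) = -(g - 2*(-4))/(5*(215 + g)) = -(g + 8)/(5*(215 + g)) = -(8 + g)/(5*(215 + g)))
√(-7065 + P(k)) = √(-7065 + (-8 - 1*(-1/12))/(5*(215 - 1/12))) = √(-7065 + (-8 + 1/12)/(5*(2579/12))) = √(-7065 + (⅕)*(12/2579)*(-95/12)) = √(-7065 - 19/2579) = √(-18220654/2579) = I*√46991066666/2579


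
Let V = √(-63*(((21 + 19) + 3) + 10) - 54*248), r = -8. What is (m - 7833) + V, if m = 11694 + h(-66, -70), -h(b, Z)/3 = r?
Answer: 3885 + 39*I*√11 ≈ 3885.0 + 129.35*I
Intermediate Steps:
h(b, Z) = 24 (h(b, Z) = -3*(-8) = 24)
m = 11718 (m = 11694 + 24 = 11718)
V = 39*I*√11 (V = √(-63*((40 + 3) + 10) - 13392) = √(-63*(43 + 10) - 13392) = √(-63*53 - 13392) = √(-3339 - 13392) = √(-16731) = 39*I*√11 ≈ 129.35*I)
(m - 7833) + V = (11718 - 7833) + 39*I*√11 = 3885 + 39*I*√11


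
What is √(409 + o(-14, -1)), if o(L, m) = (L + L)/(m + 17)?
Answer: 3*√181/2 ≈ 20.180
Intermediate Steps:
o(L, m) = 2*L/(17 + m) (o(L, m) = (2*L)/(17 + m) = 2*L/(17 + m))
√(409 + o(-14, -1)) = √(409 + 2*(-14)/(17 - 1)) = √(409 + 2*(-14)/16) = √(409 + 2*(-14)*(1/16)) = √(409 - 7/4) = √(1629/4) = 3*√181/2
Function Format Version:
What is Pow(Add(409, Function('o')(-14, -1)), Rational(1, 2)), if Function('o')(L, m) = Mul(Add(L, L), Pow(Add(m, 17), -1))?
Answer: Mul(Rational(3, 2), Pow(181, Rational(1, 2))) ≈ 20.180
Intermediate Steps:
Function('o')(L, m) = Mul(2, L, Pow(Add(17, m), -1)) (Function('o')(L, m) = Mul(Mul(2, L), Pow(Add(17, m), -1)) = Mul(2, L, Pow(Add(17, m), -1)))
Pow(Add(409, Function('o')(-14, -1)), Rational(1, 2)) = Pow(Add(409, Mul(2, -14, Pow(Add(17, -1), -1))), Rational(1, 2)) = Pow(Add(409, Mul(2, -14, Pow(16, -1))), Rational(1, 2)) = Pow(Add(409, Mul(2, -14, Rational(1, 16))), Rational(1, 2)) = Pow(Add(409, Rational(-7, 4)), Rational(1, 2)) = Pow(Rational(1629, 4), Rational(1, 2)) = Mul(Rational(3, 2), Pow(181, Rational(1, 2)))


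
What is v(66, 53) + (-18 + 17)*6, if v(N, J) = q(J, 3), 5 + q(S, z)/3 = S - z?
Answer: 129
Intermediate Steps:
q(S, z) = -15 - 3*z + 3*S (q(S, z) = -15 + 3*(S - z) = -15 + (-3*z + 3*S) = -15 - 3*z + 3*S)
v(N, J) = -24 + 3*J (v(N, J) = -15 - 3*3 + 3*J = -15 - 9 + 3*J = -24 + 3*J)
v(66, 53) + (-18 + 17)*6 = (-24 + 3*53) + (-18 + 17)*6 = (-24 + 159) - 1*6 = 135 - 6 = 129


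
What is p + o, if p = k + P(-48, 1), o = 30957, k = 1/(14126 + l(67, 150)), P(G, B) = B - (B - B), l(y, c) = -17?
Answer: 436786423/14109 ≈ 30958.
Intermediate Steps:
P(G, B) = B (P(G, B) = B - 1*0 = B + 0 = B)
k = 1/14109 (k = 1/(14126 - 17) = 1/14109 ≈ 7.0877e-5)
p = 14110/14109 (p = 1/14109 + 1 = 14110/14109 ≈ 1.0001)
p + o = 14110/14109 + 30957 = 436786423/14109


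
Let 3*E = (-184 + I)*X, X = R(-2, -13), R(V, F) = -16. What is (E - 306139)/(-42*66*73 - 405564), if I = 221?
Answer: 919009/1823760 ≈ 0.50391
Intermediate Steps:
X = -16
E = -592/3 (E = ((-184 + 221)*(-16))/3 = (37*(-16))/3 = (1/3)*(-592) = -592/3 ≈ -197.33)
(E - 306139)/(-42*66*73 - 405564) = (-592/3 - 306139)/(-42*66*73 - 405564) = -919009/(3*(-2772*73 - 405564)) = -919009/(3*(-202356 - 405564)) = -919009/3/(-607920) = -919009/3*(-1/607920) = 919009/1823760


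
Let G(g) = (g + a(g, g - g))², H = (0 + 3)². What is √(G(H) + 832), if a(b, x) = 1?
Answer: 2*√233 ≈ 30.529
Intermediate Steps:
H = 9 (H = 3² = 9)
G(g) = (1 + g)² (G(g) = (g + 1)² = (1 + g)²)
√(G(H) + 832) = √((1 + 9)² + 832) = √(10² + 832) = √(100 + 832) = √932 = 2*√233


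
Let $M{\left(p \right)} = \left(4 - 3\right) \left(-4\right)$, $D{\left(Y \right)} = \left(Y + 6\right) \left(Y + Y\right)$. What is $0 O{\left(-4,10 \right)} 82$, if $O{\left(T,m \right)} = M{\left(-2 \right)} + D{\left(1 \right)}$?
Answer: $0$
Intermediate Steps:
$D{\left(Y \right)} = 2 Y \left(6 + Y\right)$ ($D{\left(Y \right)} = \left(6 + Y\right) 2 Y = 2 Y \left(6 + Y\right)$)
$M{\left(p \right)} = -4$ ($M{\left(p \right)} = 1 \left(-4\right) = -4$)
$O{\left(T,m \right)} = 10$ ($O{\left(T,m \right)} = -4 + 2 \cdot 1 \left(6 + 1\right) = -4 + 2 \cdot 1 \cdot 7 = -4 + 14 = 10$)
$0 O{\left(-4,10 \right)} 82 = 0 \cdot 10 \cdot 82 = 0 \cdot 82 = 0$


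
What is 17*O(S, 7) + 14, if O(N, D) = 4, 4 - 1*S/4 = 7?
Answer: 82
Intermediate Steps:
S = -12 (S = 16 - 4*7 = 16 - 28 = -12)
17*O(S, 7) + 14 = 17*4 + 14 = 68 + 14 = 82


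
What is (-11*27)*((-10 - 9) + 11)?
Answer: 2376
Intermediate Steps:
(-11*27)*((-10 - 9) + 11) = -297*(-19 + 11) = -297*(-8) = 2376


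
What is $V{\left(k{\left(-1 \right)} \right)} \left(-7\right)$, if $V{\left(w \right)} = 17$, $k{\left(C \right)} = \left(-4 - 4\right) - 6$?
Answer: $-119$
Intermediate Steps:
$k{\left(C \right)} = -14$ ($k{\left(C \right)} = -8 - 6 = -14$)
$V{\left(k{\left(-1 \right)} \right)} \left(-7\right) = 17 \left(-7\right) = -119$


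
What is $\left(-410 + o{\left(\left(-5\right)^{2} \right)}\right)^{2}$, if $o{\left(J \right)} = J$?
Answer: $148225$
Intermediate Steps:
$\left(-410 + o{\left(\left(-5\right)^{2} \right)}\right)^{2} = \left(-410 + \left(-5\right)^{2}\right)^{2} = \left(-410 + 25\right)^{2} = \left(-385\right)^{2} = 148225$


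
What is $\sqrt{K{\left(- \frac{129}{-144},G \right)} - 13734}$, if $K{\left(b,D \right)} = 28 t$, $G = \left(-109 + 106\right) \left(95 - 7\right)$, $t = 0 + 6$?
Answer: $i \sqrt{13566} \approx 116.47 i$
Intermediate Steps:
$t = 6$
$G = -264$ ($G = \left(-3\right) 88 = -264$)
$K{\left(b,D \right)} = 168$ ($K{\left(b,D \right)} = 28 \cdot 6 = 168$)
$\sqrt{K{\left(- \frac{129}{-144},G \right)} - 13734} = \sqrt{168 - 13734} = \sqrt{-13566} = i \sqrt{13566}$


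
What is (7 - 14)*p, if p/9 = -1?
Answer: 63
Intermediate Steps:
p = -9 (p = 9*(-1) = -9)
(7 - 14)*p = (7 - 14)*(-9) = -7*(-9) = 63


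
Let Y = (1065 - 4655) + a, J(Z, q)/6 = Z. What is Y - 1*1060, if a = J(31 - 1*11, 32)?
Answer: -4530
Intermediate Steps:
J(Z, q) = 6*Z
a = 120 (a = 6*(31 - 1*11) = 6*(31 - 11) = 6*20 = 120)
Y = -3470 (Y = (1065 - 4655) + 120 = -3590 + 120 = -3470)
Y - 1*1060 = -3470 - 1*1060 = -3470 - 1060 = -4530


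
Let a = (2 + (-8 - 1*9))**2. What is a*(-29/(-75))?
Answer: 87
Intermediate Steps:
a = 225 (a = (2 + (-8 - 9))**2 = (2 - 17)**2 = (-15)**2 = 225)
a*(-29/(-75)) = 225*(-29/(-75)) = 225*(-29*(-1/75)) = 225*(29/75) = 87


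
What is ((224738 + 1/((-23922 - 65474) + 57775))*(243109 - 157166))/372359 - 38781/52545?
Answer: 26543704708592504/511731971195 ≈ 51870.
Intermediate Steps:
((224738 + 1/((-23922 - 65474) + 57775))*(243109 - 157166))/372359 - 38781/52545 = ((224738 + 1/(-89396 + 57775))*85943)*(1/372359) - 38781*1/52545 = ((224738 + 1/(-31621))*85943)*(1/372359) - 417/565 = ((224738 - 1/31621)*85943)*(1/372359) - 417/565 = ((7106440297/31621)*85943)*(1/372359) - 417/565 = (610748798445071/31621)*(1/372359) - 417/565 = 46980676803467/905720303 - 417/565 = 26543704708592504/511731971195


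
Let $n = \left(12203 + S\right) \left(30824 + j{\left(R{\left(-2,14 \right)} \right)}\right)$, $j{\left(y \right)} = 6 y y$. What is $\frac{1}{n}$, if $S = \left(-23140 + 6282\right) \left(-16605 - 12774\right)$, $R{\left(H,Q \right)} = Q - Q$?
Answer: $\frac{1}{15266615059240} \approx 6.5502 \cdot 10^{-14}$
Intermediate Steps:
$R{\left(H,Q \right)} = 0$
$j{\left(y \right)} = 6 y^{2}$
$S = 495271182$ ($S = \left(-16858\right) \left(-29379\right) = 495271182$)
$n = 15266615059240$ ($n = \left(12203 + 495271182\right) \left(30824 + 6 \cdot 0^{2}\right) = 495283385 \left(30824 + 6 \cdot 0\right) = 495283385 \left(30824 + 0\right) = 495283385 \cdot 30824 = 15266615059240$)
$\frac{1}{n} = \frac{1}{15266615059240}$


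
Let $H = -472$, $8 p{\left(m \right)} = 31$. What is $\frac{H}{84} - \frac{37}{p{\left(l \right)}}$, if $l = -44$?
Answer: $- \frac{9874}{651} \approx -15.167$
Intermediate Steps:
$p{\left(m \right)} = \frac{31}{8}$ ($p{\left(m \right)} = \frac{1}{8} \cdot 31 = \frac{31}{8}$)
$\frac{H}{84} - \frac{37}{p{\left(l \right)}} = - \frac{472}{84} - \frac{37}{\frac{31}{8}} = \left(-472\right) \frac{1}{84} - \frac{296}{31} = - \frac{118}{21} - \frac{296}{31} = - \frac{9874}{651}$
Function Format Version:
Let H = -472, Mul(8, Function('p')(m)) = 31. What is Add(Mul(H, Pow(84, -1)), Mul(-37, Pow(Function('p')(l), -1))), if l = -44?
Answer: Rational(-9874, 651) ≈ -15.167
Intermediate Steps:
Function('p')(m) = Rational(31, 8) (Function('p')(m) = Mul(Rational(1, 8), 31) = Rational(31, 8))
Add(Mul(H, Pow(84, -1)), Mul(-37, Pow(Function('p')(l), -1))) = Add(Mul(-472, Pow(84, -1)), Mul(-37, Pow(Rational(31, 8), -1))) = Add(Mul(-472, Rational(1, 84)), Mul(-37, Rational(8, 31))) = Add(Rational(-118, 21), Rational(-296, 31)) = Rational(-9874, 651)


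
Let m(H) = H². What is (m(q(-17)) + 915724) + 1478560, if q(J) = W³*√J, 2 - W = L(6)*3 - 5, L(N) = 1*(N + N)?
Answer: -10109602173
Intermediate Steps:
L(N) = 2*N (L(N) = 1*(2*N) = 2*N)
W = -29 (W = 2 - ((2*6)*3 - 5) = 2 - (12*3 - 5) = 2 - (36 - 5) = 2 - 1*31 = 2 - 31 = -29)
q(J) = -24389*√J (q(J) = (-29)³*√J = -24389*√J)
(m(q(-17)) + 915724) + 1478560 = ((-24389*I*√17)² + 915724) + 1478560 = (-10111996457 + 915724) + 1478560 = -10111080733 + 1478560 = -10109602173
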